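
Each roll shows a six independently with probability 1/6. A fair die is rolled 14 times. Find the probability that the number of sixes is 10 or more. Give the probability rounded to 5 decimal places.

X ~ Binomial(14, 0.166667); P(X ≥ 10) = Σ C(14,k) p^k (1−p)^(14−k) over k:
  k=10: C(14,10)·0.166667^10·0.833333^4 = 0.0000080
  k=11: C(14,11)·0.166667^11·0.833333^3 = 0.0000006
  k=12: C(14,12)·0.166667^12·0.833333^2 = 0.0000000
  k=13: C(14,13)·0.166667^13·0.833333^1 = 0.0000000
  k=14: C(14,14)·0.166667^14·0.833333^0 = 0.0000000
Total = 0.0000086

0.00001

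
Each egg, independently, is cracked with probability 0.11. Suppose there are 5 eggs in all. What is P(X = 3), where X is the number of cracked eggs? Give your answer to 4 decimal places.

X ~ Binomial(n=5, p=0.11).
P(X=3) = C(5,3) · p^3 · (1−p)^2
= 10 · 0.001331 · 0.7921 = 0.010543

0.0105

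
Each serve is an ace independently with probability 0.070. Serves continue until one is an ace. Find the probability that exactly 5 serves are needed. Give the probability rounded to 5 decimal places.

0.05236

Geometric (trials to first success), p = 0.07.
P(Y = 5) = (1−p)^4 · p = 0.74805 · 0.07 = 0.0523636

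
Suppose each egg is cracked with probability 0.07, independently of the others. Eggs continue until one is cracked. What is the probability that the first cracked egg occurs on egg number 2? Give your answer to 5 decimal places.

Geometric (trials to first success), p = 0.07.
P(Y = 2) = (1−p)^1 · p = 0.93 · 0.07 = 0.0651000

0.06510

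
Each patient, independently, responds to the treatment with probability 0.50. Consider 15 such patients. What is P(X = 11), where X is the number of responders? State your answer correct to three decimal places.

0.042

X ~ Binomial(n=15, p=0.50).
P(X=11) = C(15,11) · p^11 · (1−p)^4
= 1365 · 0.00048828 · 0.0625 = 0.04166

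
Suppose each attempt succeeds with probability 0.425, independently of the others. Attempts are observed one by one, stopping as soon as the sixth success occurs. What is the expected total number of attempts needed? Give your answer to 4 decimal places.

Y = total attempts until the sixth success; negative binomial with r=6, p=0.425.
E[Y] = r / p = 6 / 0.425 = 14.117647

14.1176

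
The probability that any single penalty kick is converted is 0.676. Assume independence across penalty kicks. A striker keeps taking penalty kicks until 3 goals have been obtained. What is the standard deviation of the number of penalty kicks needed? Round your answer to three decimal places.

Y = total penalty kicks until the third success; negative binomial with r=3, p=0.676.
SD(Y) = √[r(1−p)/p²] = √(2.12703) = 1.45843

1.458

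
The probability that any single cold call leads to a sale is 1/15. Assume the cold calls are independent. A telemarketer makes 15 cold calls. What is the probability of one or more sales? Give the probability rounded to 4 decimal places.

P(at least one) = 1 − P(none) = 1 − (1 − 0.066667)^15
= 1 − 0.355264 = 0.644736

0.6447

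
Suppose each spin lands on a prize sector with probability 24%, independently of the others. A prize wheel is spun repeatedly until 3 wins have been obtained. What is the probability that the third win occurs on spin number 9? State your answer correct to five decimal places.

Y = trial on which the third success occurs; negative binomial, r=3, p=0.24.
P(Y=9) = C(8,2) · p^3 · (1−p)^6
= 28 · 0.013824 · 0.1927 = 0.0745887

0.07459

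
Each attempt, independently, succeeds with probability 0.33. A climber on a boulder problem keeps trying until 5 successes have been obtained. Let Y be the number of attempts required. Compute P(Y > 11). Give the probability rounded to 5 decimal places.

Needing more than 11 attempts ⇔ fewer than 5 successes in the first 11. With X ~ Binomial(11, 0.33), P(Y > 11) = P(X ≤ 4).
  k=0: C(11,0)·0.33^0·0.67^11 = 0.0122130
  k=1: C(11,1)·0.33^1·0.67^10 = 0.0661690
  k=2: C(11,2)·0.33^2·0.67^9 = 0.1629535
  k=3: C(11,3)·0.33^3·0.67^8 = 0.2407821
  k=4: C(11,4)·0.33^4·0.67^7 = 0.2371883
P(X ≤ 4) = 0.7193060

0.71931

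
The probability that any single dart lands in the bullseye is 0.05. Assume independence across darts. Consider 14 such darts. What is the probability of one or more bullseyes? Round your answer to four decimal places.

P(at least one) = 1 − P(none) = 1 − (1 − 0.05)^14
= 1 − 0.487675 = 0.512325

0.5123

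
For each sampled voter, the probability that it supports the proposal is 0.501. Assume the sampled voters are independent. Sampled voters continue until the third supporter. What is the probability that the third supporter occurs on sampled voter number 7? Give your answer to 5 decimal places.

0.11695

Y = trial on which the third success occurs; negative binomial, r=3, p=0.501.
P(Y=7) = C(6,2) · p^3 · (1−p)^4
= 15 · 0.12575 · 0.062001 = 0.1169517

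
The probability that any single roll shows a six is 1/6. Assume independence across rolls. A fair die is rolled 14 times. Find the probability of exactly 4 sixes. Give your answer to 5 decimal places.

0.12474

X ~ Binomial(n=14, p=0.166667).
P(X=4) = C(14,4) · p^4 · (1−p)^10
= 1001 · 0.0007716 · 0.16151 = 0.1247431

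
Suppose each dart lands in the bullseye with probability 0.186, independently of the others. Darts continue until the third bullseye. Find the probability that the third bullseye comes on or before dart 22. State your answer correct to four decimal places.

0.8045

Finishing within 22 darts ⇔ at least 3 successes in the first 22. With X ~ Binomial(22, 0.186), P(Y ≤ 22) = 1 − P(X ≤ 2).
  k=0: C(22,0)·0.186^0·0.814^22 = 0.010808
  k=1: C(22,1)·0.186^1·0.814^21 = 0.054331
  k=2: C(22,2)·0.186^2·0.814^20 = 0.130354
1 − 0.195493 = 0.804507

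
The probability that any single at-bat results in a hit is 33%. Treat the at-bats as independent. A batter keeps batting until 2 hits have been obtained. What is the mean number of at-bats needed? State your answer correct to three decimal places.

Y = total at-bats until the second success; negative binomial with r=2, p=0.33.
E[Y] = r / p = 2 / 0.33 = 6.06061

6.061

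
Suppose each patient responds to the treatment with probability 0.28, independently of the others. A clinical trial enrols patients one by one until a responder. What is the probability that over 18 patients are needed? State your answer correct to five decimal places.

0.00270

Y = number of patients to the first success; geometric, p = 0.28.
P(Y > 18) = P(first 18 all fail) = (1−p)^18 = 0.0027039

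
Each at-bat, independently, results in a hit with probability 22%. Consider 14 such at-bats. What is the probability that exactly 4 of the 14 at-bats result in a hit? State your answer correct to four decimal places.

X ~ Binomial(n=14, p=0.22).
P(X=4) = C(14,4) · p^4 · (1−p)^10
= 1001 · 0.0023426 · 0.083358 = 0.195466

0.1955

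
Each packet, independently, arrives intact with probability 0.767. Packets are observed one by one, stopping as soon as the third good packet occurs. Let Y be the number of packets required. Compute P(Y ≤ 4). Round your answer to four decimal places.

0.7666

Finishing within 4 packets ⇔ at least 3 successes in the first 4. With X ~ Binomial(4, 0.767), P(Y ≤ 4) = 1 − P(X ≤ 2).
  k=0: C(4,0)·0.767^0·0.233^4 = 0.002947
  k=1: C(4,1)·0.767^1·0.233^3 = 0.038808
  k=2: C(4,2)·0.767^2·0.233^2 = 0.191626
1 − 0.233381 = 0.766619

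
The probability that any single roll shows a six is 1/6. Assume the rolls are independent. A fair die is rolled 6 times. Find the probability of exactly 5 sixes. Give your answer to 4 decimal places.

0.0006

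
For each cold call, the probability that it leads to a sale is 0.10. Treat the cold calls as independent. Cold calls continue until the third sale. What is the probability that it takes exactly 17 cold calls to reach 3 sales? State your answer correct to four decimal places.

0.0275

Y = trial on which the third success occurs; negative binomial, r=3, p=0.10.
P(Y=17) = C(16,2) · p^3 · (1−p)^14
= 120 · 0.001 · 0.22877 = 0.027452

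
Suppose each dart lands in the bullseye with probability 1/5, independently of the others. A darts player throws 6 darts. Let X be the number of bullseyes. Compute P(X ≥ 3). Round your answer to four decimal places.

0.0989

X ~ Binomial(6, 0.20); P(X ≥ 3) = Σ C(6,k) p^k (1−p)^(6−k) over k:
  k=3: C(6,3)·0.20^3·0.80^3 = 0.081920
  k=4: C(6,4)·0.20^4·0.80^2 = 0.015360
  k=5: C(6,5)·0.20^5·0.80^1 = 0.001536
  k=6: C(6,6)·0.20^6·0.80^0 = 0.000064
Total = 0.098880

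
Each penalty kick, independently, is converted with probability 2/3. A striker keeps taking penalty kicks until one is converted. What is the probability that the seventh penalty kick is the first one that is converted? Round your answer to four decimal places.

Geometric (trials to first success), p = 0.666667.
P(Y = 7) = (1−p)^6 · p = 0.0013717 · 0.666667 = 0.000914

0.0009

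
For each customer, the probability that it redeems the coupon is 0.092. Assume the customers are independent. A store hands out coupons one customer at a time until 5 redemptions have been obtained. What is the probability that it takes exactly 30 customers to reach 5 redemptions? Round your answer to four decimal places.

0.0140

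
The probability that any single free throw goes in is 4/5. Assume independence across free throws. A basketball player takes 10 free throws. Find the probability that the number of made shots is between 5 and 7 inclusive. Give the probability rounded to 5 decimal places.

X ~ Binomial(10, 0.80); P(5 ≤ X ≤ 7) = Σ C(10,k) p^k (1−p)^(10−k) over k:
  k=5: C(10,5)·0.80^5·0.20^5 = 0.0264241
  k=6: C(10,6)·0.80^6·0.20^4 = 0.0880804
  k=7: C(10,7)·0.80^7·0.20^3 = 0.2013266
Total = 0.3158311

0.31583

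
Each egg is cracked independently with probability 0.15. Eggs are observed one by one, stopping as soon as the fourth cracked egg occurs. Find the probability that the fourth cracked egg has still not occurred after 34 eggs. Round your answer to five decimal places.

0.22847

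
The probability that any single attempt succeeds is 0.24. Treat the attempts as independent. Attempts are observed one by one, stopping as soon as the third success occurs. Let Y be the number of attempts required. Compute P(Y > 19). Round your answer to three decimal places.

0.131

Needing more than 19 attempts ⇔ fewer than 3 successes in the first 19. With X ~ Binomial(19, 0.24), P(Y > 19) = P(X ≤ 2).
  k=0: C(19,0)·0.24^0·0.76^19 = 0.00544
  k=1: C(19,1)·0.24^1·0.76^18 = 0.03263
  k=2: C(19,2)·0.24^2·0.76^17 = 0.09274
P(X ≤ 2) = 0.13080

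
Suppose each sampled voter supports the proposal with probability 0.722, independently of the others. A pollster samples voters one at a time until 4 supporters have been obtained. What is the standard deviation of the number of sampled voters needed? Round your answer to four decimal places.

Y = total sampled voters until the fourth success; negative binomial with r=4, p=0.722.
SD(Y) = √[r(1−p)/p²] = √(2.133194) = 1.460546

1.4605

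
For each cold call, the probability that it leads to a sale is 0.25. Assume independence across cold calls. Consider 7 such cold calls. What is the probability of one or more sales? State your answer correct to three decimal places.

P(at least one) = 1 − P(none) = 1 − (1 − 0.25)^7
= 1 − 0.13348 = 0.86652

0.867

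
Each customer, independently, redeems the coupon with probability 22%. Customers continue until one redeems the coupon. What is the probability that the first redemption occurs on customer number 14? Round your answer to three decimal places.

0.009

Geometric (trials to first success), p = 0.22.
P(Y = 14) = (1−p)^13 · p = 0.039558 · 0.22 = 0.00870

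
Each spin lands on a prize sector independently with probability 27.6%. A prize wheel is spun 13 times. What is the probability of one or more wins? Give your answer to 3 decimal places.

0.985

P(at least one) = 1 − P(none) = 1 − (1 − 0.276)^13
= 1 − 0.01502 = 0.98498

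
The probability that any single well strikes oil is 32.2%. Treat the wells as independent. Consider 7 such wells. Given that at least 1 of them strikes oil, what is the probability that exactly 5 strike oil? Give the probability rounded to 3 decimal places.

0.036

X ~ Binomial(7, 0.322). Want P(X=5 | X≥1) = P(X=5) / P(X≥1).
P(X=5) = C(7,5)·0.322^5·0.678^2 = 0.03342
P(X≥1) = 1 − 0.06586 = 0.93414
Ratio = 0.03342 / 0.93414 = 0.03577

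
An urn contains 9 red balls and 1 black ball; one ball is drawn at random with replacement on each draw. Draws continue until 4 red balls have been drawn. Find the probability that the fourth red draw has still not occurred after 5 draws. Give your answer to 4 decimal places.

0.0815

Needing more than 5 draws ⇔ fewer than 4 successes in the first 5. With X ~ Binomial(5, 0.90), P(Y > 5) = P(X ≤ 3).
  k=0: C(5,0)·0.90^0·0.10^5 = 0.000010
  k=1: C(5,1)·0.90^1·0.10^4 = 0.000450
  k=2: C(5,2)·0.90^2·0.10^3 = 0.008100
  k=3: C(5,3)·0.90^3·0.10^2 = 0.072900
P(X ≤ 3) = 0.081460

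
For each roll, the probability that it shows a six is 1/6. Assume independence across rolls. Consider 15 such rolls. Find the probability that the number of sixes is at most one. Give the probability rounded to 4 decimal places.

X ~ Binomial(15, 0.166667); P(X ≤ 1) = Σ C(15,k) p^k (1−p)^(15−k) over k:
  k=0: C(15,0)·0.166667^0·0.833333^15 = 0.064905
  k=1: C(15,1)·0.166667^1·0.833333^14 = 0.194716
Total = 0.259622

0.2596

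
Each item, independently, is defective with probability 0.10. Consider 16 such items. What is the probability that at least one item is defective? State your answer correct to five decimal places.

P(at least one) = 1 − P(none) = 1 − (1 − 0.10)^16
= 1 − 0.1853020 = 0.8146980

0.81470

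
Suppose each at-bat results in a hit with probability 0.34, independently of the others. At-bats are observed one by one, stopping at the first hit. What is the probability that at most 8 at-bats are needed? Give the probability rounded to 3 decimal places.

0.964

Y = number of at-bats to the first success; geometric, p = 0.34.
P(Y ≤ 8) = 1 − (1−p)^8 = 1 − 0.03600 = 0.96400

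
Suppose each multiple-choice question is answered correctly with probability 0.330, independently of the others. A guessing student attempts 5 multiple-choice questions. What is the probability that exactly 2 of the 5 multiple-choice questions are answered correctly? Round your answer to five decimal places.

0.32753

X ~ Binomial(n=5, p=0.33).
P(X=2) = C(5,2) · p^2 · (1−p)^3
= 10 · 0.1089 · 0.30076 = 0.3275309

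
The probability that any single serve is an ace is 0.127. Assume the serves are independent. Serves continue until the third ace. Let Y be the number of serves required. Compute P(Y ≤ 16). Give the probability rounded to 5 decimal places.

0.33218

Finishing within 16 serves ⇔ at least 3 successes in the first 16. With X ~ Binomial(16, 0.127), P(Y ≤ 16) = 1 − P(X ≤ 2).
  k=0: C(16,0)·0.127^0·0.873^16 = 0.1138224
  k=1: C(16,1)·0.127^1·0.873^15 = 0.2649338
  k=2: C(16,2)·0.127^2·0.873^14 = 0.2890601
1 − 0.6678163 = 0.3321837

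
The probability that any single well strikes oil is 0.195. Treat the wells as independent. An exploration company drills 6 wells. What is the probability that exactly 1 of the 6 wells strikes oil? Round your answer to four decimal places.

0.3955

X ~ Binomial(n=6, p=0.195).
P(X=1) = C(6,1) · p^1 · (1−p)^5
= 6 · 0.195 · 0.33805 = 0.395517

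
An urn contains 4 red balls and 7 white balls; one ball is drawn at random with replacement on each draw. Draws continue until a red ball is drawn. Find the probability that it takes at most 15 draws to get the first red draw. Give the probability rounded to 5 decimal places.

Y = number of draws to the first success; geometric, p = 0.363636.
P(Y ≤ 15) = 1 − (1−p)^15 = 1 − 0.0011365 = 0.9988635

0.99886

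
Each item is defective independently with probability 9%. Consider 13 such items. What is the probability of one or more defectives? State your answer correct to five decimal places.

0.70655

P(at least one) = 1 − P(none) = 1 − (1 − 0.09)^13
= 1 − 0.2934527 = 0.7065473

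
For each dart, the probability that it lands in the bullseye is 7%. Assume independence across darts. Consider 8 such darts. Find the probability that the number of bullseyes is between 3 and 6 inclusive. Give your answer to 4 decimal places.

X ~ Binomial(8, 0.07); P(3 ≤ X ≤ 6) = Σ C(8,k) p^k (1−p)^(8−k) over k:
  k=3: C(8,3)·0.07^3·0.93^5 = 0.013363
  k=4: C(8,4)·0.07^4·0.93^4 = 0.001257
  k=5: C(8,5)·0.07^5·0.93^3 = 0.000076
  k=6: C(8,6)·0.07^6·0.93^2 = 0.000003
Total = 0.014699

0.0147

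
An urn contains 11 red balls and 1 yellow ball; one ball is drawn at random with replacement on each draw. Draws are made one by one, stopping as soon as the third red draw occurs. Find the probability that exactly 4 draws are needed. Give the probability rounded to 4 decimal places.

0.1926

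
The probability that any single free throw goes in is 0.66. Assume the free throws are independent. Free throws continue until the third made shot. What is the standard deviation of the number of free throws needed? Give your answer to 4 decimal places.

1.5302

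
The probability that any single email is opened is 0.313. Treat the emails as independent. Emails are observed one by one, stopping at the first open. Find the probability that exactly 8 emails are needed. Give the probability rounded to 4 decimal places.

0.0226

Geometric (trials to first success), p = 0.313.
P(Y = 8) = (1−p)^7 · p = 0.072227 · 0.313 = 0.022607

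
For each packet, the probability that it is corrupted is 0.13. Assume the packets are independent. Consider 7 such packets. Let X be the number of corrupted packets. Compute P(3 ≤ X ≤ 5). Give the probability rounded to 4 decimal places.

0.0512

X ~ Binomial(7, 0.13); P(3 ≤ X ≤ 5) = Σ C(7,k) p^k (1−p)^(7−k) over k:
  k=3: C(7,3)·0.13^3·0.87^4 = 0.044053
  k=4: C(7,4)·0.13^4·0.87^3 = 0.006583
  k=5: C(7,5)·0.13^5·0.87^2 = 0.000590
Total = 0.051226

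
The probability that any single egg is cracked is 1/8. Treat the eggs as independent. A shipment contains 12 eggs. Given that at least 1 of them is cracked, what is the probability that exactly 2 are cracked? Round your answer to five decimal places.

X ~ Binomial(12, 0.125). Want P(X=2 | X≥1) = P(X=2) / P(X≥1).
P(X=2) = C(12,2)·0.125^2·0.875^10 = 0.2712967
P(X≥1) = 1 − 0.2014172 = 0.7985828
Ratio = 0.2712967 / 0.7985828 = 0.3397227

0.33972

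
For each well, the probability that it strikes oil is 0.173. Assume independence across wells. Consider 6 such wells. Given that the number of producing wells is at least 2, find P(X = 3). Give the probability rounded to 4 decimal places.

0.2103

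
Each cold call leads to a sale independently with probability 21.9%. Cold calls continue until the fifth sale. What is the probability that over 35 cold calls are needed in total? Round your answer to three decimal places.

Needing more than 35 cold calls ⇔ fewer than 5 successes in the first 35. With X ~ Binomial(35, 0.219), P(Y > 35) = P(X ≤ 4).
  k=0: C(35,0)·0.219^0·0.781^35 = 0.00017
  k=1: C(35,1)·0.219^1·0.781^34 = 0.00172
  k=2: C(35,2)·0.219^2·0.781^33 = 0.00818
  k=3: C(35,3)·0.219^3·0.781^32 = 0.02524
  k=4: C(35,4)·0.219^4·0.781^31 = 0.05662
P(X ≤ 4) = 0.09193

0.092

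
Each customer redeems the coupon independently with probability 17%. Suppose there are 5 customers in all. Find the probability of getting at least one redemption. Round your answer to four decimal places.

0.6061

P(at least one) = 1 − P(none) = 1 − (1 − 0.17)^5
= 1 − 0.393904 = 0.606096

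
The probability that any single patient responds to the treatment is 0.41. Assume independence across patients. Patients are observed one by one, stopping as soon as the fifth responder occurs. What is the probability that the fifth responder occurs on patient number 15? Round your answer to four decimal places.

0.0593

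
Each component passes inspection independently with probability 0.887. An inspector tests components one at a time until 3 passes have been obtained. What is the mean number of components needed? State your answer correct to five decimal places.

Y = total components until the third success; negative binomial with r=3, p=0.887.
E[Y] = r / p = 3 / 0.887 = 3.3821871

3.38219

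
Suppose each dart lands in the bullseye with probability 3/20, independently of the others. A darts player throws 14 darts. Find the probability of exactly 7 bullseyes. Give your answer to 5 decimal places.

0.00188

X ~ Binomial(n=14, p=0.15).
P(X=7) = C(14,7) · p^7 · (1−p)^7
= 3432 · 1.7086e-06 · 0.32058 = 0.0018798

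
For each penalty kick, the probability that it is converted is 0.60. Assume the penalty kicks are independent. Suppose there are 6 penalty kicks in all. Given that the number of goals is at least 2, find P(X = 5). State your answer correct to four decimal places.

0.1946

X ~ Binomial(6, 0.60). Want P(X=5 | X≥2) = P(X=5) / P(X≥2).
P(X=5) = C(6,5)·0.60^5·0.40^1 = 0.186624
P(X≥2) = 1 − 0.004096 − 0.036864 = 0.959040
Ratio = 0.186624 / 0.959040 = 0.194595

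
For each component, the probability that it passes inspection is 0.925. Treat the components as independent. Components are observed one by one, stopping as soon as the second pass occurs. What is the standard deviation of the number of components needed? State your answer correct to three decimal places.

Y = total components until the second success; negative binomial with r=2, p=0.925.
SD(Y) = √[r(1−p)/p²] = √(0.17531) = 0.41870

0.419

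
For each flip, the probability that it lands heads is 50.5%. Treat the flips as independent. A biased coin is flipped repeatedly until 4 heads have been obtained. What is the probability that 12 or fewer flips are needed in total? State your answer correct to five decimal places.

0.93172

Finishing within 12 flips ⇔ at least 4 successes in the first 12. With X ~ Binomial(12, 0.505), P(Y ≤ 12) = 1 − P(X ≤ 3).
  k=0: C(12,0)·0.505^0·0.495^12 = 0.0002164
  k=1: C(12,1)·0.505^1·0.495^11 = 0.0026493
  k=2: C(12,2)·0.505^2·0.495^10 = 0.0148655
  k=3: C(12,3)·0.505^3·0.495^9 = 0.0505526
1 − 0.0682838 = 0.9317162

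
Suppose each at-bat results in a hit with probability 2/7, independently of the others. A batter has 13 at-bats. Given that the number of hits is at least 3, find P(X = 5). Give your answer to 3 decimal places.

X ~ Binomial(13, 0.285714). Want P(X=5 | X≥3) = P(X=5) / P(X≥3).
P(X=5) = C(13,5)·0.285714^5·0.714286^8 = 0.16604
P(X≥3) = 1 − 0.01260 − 0.06551 − 0.15724 = 0.76465
Ratio = 0.16604 / 0.76465 = 0.21715

0.217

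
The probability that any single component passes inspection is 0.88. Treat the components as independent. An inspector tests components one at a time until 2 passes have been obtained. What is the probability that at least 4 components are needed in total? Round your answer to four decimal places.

0.0397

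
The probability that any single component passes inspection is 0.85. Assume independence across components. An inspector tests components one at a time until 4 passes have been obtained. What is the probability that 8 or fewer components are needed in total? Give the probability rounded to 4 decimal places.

Finishing within 8 components ⇔ at least 4 successes in the first 8. With X ~ Binomial(8, 0.85), P(Y ≤ 8) = 1 − P(X ≤ 3).
  k=0: C(8,0)·0.85^0·0.15^8 = 0.000000
  k=1: C(8,1)·0.85^1·0.15^7 = 0.000012
  k=2: C(8,2)·0.85^2·0.15^6 = 0.000230
  k=3: C(8,3)·0.85^3·0.15^5 = 0.002612
1 − 0.002854 = 0.997146

0.9971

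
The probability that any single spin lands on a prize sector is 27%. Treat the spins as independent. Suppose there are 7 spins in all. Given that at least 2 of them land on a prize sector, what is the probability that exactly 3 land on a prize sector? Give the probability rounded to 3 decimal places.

0.324

X ~ Binomial(7, 0.27). Want P(X=3 | X≥2) = P(X=3) / P(X≥2).
P(X=3) = C(7,3)·0.27^3·0.73^4 = 0.19564
P(X≥2) = 1 − 0.11047 − 0.28602 = 0.60350
Ratio = 0.19564 / 0.60350 = 0.32417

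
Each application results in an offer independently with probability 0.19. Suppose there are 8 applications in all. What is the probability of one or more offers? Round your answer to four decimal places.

0.8147

P(at least one) = 1 − P(none) = 1 − (1 − 0.19)^8
= 1 − 0.185302 = 0.814698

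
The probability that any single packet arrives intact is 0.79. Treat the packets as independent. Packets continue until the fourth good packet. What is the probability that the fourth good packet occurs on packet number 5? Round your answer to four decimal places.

0.3272

Y = trial on which the fourth success occurs; negative binomial, r=4, p=0.79.
P(Y=5) = C(4,3) · p^4 · (1−p)^1
= 4 · 0.3895 · 0.21 = 0.327181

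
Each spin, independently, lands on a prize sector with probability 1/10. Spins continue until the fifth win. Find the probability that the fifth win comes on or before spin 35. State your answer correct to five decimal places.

Finishing within 35 spins ⇔ at least 5 successes in the first 35. With X ~ Binomial(35, 0.10), P(Y ≤ 35) = 1 − P(X ≤ 4).
  k=0: C(35,0)·0.10^0·0.90^35 = 0.0250316
  k=1: C(35,1)·0.10^1·0.90^34 = 0.0973449
  k=2: C(35,2)·0.10^2·0.90^33 = 0.1838738
  k=3: C(35,3)·0.10^3·0.90^32 = 0.2247346
  k=4: C(35,4)·0.10^4·0.90^31 = 0.1997641
1 − 0.7307490 = 0.2692510

0.26925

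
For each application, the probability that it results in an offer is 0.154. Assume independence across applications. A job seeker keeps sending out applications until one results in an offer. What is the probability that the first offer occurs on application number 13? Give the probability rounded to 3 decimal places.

Geometric (trials to first success), p = 0.154.
P(Y = 13) = (1−p)^12 · p = 0.13441 · 0.154 = 0.02070

0.021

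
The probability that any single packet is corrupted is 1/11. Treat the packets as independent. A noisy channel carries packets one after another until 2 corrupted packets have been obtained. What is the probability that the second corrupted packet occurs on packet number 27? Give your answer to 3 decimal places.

Y = trial on which the second success occurs; negative binomial, r=2, p=0.090909.
P(Y=27) = C(26,1) · p^2 · (1−p)^25
= 26 · 0.0082645 · 0.092296 = 0.01983

0.020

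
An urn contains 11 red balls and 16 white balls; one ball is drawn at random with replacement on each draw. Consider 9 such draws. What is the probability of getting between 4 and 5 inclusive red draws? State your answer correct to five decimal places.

0.42807

X ~ Binomial(9, 0.407407); P(4 ≤ X ≤ 5) = Σ C(9,k) p^k (1−p)^(9−k) over k:
  k=4: C(9,4)·0.407407^4·0.592593^5 = 0.2536690
  k=5: C(9,5)·0.407407^5·0.592593^4 = 0.1743974
Total = 0.4280664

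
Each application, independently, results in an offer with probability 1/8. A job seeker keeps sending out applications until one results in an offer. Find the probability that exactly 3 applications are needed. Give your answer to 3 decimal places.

Geometric (trials to first success), p = 0.125.
P(Y = 3) = (1−p)^2 · p = 0.76562 · 0.125 = 0.09570

0.096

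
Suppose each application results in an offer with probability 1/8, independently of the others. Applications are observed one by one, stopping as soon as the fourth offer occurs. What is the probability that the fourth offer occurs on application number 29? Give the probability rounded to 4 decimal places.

0.0284

Y = trial on which the fourth success occurs; negative binomial, r=4, p=0.125.
P(Y=29) = C(28,3) · p^4 · (1−p)^25
= 3276 · 0.00024414 · 0.035498 = 0.028391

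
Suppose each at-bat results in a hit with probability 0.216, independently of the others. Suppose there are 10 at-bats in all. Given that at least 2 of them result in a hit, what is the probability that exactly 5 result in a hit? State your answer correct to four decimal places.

0.0523

X ~ Binomial(10, 0.216). Want P(X=5 | X≥2) = P(X=5) / P(X≥2).
P(X=5) = C(10,5)·0.216^5·0.784^5 = 0.035095
P(X≥2) = 1 − 0.087733 − 0.241712 = 0.670555
Ratio = 0.035095 / 0.670555 = 0.052338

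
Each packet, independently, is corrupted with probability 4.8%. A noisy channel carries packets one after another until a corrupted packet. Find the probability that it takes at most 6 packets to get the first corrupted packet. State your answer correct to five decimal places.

0.25557

Y = number of packets to the first success; geometric, p = 0.048.
P(Y ≤ 6) = 1 − (1−p)^6 = 1 − 0.7444263 = 0.2555737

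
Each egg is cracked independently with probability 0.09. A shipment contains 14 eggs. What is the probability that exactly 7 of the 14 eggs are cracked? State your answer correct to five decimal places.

X ~ Binomial(n=14, p=0.09).
P(X=7) = C(14,7) · p^7 · (1−p)^7
= 3432 · 4.783e-08 · 0.51676 = 0.0000848

0.00008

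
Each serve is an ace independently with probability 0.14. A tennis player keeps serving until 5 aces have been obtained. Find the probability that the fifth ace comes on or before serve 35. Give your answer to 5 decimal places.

Finishing within 35 serves ⇔ at least 5 successes in the first 35. With X ~ Binomial(35, 0.14), P(Y ≤ 35) = 1 − P(X ≤ 4).
  k=0: C(35,0)·0.14^0·0.86^35 = 0.0050985
  k=1: C(35,1)·0.14^1·0.86^34 = 0.0290498
  k=2: C(35,2)·0.14^2·0.86^33 = 0.0803937
  k=3: C(35,3)·0.14^3·0.86^32 = 0.1439608
  k=4: C(35,4)·0.14^4·0.86^31 = 0.1874838
1 − 0.4459866 = 0.5540134

0.55401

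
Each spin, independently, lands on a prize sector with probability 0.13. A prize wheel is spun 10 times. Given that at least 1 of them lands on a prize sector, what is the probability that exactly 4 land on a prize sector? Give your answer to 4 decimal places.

0.0346

X ~ Binomial(10, 0.13). Want P(X=4 | X≥1) = P(X=4) / P(X≥1).
P(X=4) = C(10,4)·0.13^4·0.87^6 = 0.026008
P(X≥1) = 1 − 0.248423 = 0.751577
Ratio = 0.026008 / 0.751577 = 0.034605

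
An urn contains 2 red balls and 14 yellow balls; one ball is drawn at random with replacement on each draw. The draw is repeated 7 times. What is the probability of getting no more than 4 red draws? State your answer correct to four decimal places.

0.9995

X ~ Binomial(7, 0.125); P(X ≤ 4) = Σ C(7,k) p^k (1−p)^(7−k) over k:
  k=0: C(7,0)·0.125^0·0.875^7 = 0.392696
  k=1: C(7,1)·0.125^1·0.875^6 = 0.392696
  k=2: C(7,2)·0.125^2·0.875^5 = 0.168298
  k=3: C(7,3)·0.125^3·0.875^4 = 0.040071
  k=4: C(7,4)·0.125^4·0.875^3 = 0.005724
Total = 0.999485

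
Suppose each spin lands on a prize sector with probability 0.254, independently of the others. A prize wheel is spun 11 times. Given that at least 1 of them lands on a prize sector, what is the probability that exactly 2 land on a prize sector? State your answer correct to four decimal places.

X ~ Binomial(11, 0.254). Want P(X=2 | X≥1) = P(X=2) / P(X≥1).
P(X=2) = C(11,2)·0.254^2·0.746^9 = 0.253910
P(X≥1) = 1 − 0.039822 = 0.960178
Ratio = 0.253910 / 0.960178 = 0.264441

0.2644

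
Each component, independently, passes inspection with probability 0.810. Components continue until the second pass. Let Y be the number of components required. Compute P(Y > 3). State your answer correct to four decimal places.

Needing more than 3 components ⇔ fewer than 2 successes in the first 3. With X ~ Binomial(3, 0.81), P(Y > 3) = P(X ≤ 1).
  k=0: C(3,0)·0.81^0·0.19^3 = 0.006859
  k=1: C(3,1)·0.81^1·0.19^2 = 0.087723
P(X ≤ 1) = 0.094582

0.0946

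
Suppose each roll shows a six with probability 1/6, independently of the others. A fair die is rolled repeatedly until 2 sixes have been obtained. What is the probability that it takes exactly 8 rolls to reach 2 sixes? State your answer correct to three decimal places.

Y = trial on which the second success occurs; negative binomial, r=2, p=0.166667.
P(Y=8) = C(7,1) · p^2 · (1−p)^6
= 7 · 0.027778 · 0.3349 = 0.06512

0.065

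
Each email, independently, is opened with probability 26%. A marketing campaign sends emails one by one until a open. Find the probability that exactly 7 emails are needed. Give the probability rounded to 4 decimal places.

0.0427

Geometric (trials to first success), p = 0.26.
P(Y = 7) = (1−p)^6 · p = 0.16421 · 0.26 = 0.042694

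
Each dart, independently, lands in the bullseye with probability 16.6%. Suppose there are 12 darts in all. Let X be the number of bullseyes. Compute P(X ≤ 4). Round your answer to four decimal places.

0.9642

X ~ Binomial(12, 0.166); P(X ≤ 4) = Σ C(12,k) p^k (1−p)^(12−k) over k:
  k=0: C(12,0)·0.166^0·0.834^12 = 0.113238
  k=1: C(12,1)·0.166^1·0.834^11 = 0.270468
  k=2: C(12,2)·0.166^2·0.834^10 = 0.296088
  k=3: C(12,3)·0.166^3·0.834^9 = 0.196445
  k=4: C(12,4)·0.166^4·0.834^8 = 0.087976
Total = 0.964216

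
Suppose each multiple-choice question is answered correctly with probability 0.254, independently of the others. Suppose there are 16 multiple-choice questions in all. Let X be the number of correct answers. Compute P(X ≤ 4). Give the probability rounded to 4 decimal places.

0.6157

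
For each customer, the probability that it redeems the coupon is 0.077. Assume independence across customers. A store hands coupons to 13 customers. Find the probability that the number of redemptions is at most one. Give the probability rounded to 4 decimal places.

X ~ Binomial(13, 0.077); P(X ≤ 1) = Σ C(13,k) p^k (1−p)^(13−k) over k:
  k=0: C(13,0)·0.077^0·0.923^13 = 0.352876
  k=1: C(13,1)·0.077^1·0.923^12 = 0.382696
Total = 0.735572

0.7356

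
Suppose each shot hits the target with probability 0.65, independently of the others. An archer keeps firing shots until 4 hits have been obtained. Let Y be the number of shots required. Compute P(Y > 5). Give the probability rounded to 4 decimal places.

Needing more than 5 shots ⇔ fewer than 4 successes in the first 5. With X ~ Binomial(5, 0.65), P(Y > 5) = P(X ≤ 3).
  k=0: C(5,0)·0.65^0·0.35^5 = 0.005252
  k=1: C(5,1)·0.65^1·0.35^4 = 0.048770
  k=2: C(5,2)·0.65^2·0.35^3 = 0.181147
  k=3: C(5,3)·0.65^3·0.35^2 = 0.336416
P(X ≤ 3) = 0.571585

0.5716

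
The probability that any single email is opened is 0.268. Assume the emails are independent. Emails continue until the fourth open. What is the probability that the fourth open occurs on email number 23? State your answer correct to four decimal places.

0.0212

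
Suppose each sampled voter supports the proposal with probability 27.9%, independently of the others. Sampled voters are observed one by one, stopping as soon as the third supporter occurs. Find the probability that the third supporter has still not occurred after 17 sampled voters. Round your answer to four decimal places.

Needing more than 17 sampled voters ⇔ fewer than 3 successes in the first 17. With X ~ Binomial(17, 0.279), P(Y > 17) = P(X ≤ 2).
  k=0: C(17,0)·0.279^0·0.721^17 = 0.003845
  k=1: C(17,1)·0.279^1·0.721^16 = 0.025294
  k=2: C(17,2)·0.279^2·0.721^15 = 0.078303
P(X ≤ 2) = 0.107442

0.1074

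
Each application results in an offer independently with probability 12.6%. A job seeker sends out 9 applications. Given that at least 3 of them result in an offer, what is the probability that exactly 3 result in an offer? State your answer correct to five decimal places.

X ~ Binomial(9, 0.126). Want P(X=3 | X≥3) = P(X=3) / P(X≥3).
P(X=3) = C(9,3)·0.126^3·0.874^6 = 0.0748962
P(X≥3) = 1 − 0.2975794 − 0.3861042 − 0.2226505 = 0.0936659
Ratio = 0.0748962 / 0.0936659 = 0.7996095

0.79961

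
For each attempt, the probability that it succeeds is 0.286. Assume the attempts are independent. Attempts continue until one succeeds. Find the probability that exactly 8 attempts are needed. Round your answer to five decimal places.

Geometric (trials to first success), p = 0.286.
P(Y = 8) = (1−p)^7 · p = 0.094599 · 0.286 = 0.0270554

0.02706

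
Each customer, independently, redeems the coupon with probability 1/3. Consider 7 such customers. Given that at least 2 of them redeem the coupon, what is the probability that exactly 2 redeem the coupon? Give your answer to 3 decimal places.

X ~ Binomial(7, 0.333333). Want P(X=2 | X≥2) = P(X=2) / P(X≥2).
P(X=2) = C(7,2)·0.333333^2·0.666667^5 = 0.30727
P(X≥2) = 1 − 0.05853 − 0.20485 = 0.73663
Ratio = 0.30727 / 0.73663 = 0.41713

0.417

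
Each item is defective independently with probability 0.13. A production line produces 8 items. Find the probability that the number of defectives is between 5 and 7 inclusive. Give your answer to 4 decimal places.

X ~ Binomial(8, 0.13); P(5 ≤ X ≤ 7) = Σ C(8,k) p^k (1−p)^(8−k) over k:
  k=5: C(8,5)·0.13^5·0.87^3 = 0.001369
  k=6: C(8,6)·0.13^6·0.87^2 = 0.000102
  k=7: C(8,7)·0.13^7·0.87^1 = 0.000004
Total = 0.001476

0.0015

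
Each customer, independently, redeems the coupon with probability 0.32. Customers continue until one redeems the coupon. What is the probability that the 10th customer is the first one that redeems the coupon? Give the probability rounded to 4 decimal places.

Geometric (trials to first success), p = 0.32.
P(Y = 10) = (1−p)^9 · p = 0.031087 · 0.32 = 0.009948

0.0099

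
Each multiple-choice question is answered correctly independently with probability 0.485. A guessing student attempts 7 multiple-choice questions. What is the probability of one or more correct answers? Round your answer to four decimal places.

P(at least one) = 1 − P(none) = 1 − (1 − 0.485)^7
= 1 − 0.009608 = 0.990392

0.9904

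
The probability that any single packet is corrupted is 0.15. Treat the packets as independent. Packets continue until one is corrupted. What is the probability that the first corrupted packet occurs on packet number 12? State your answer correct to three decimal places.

0.025

Geometric (trials to first success), p = 0.15.
P(Y = 12) = (1−p)^11 · p = 0.16734 · 0.15 = 0.02510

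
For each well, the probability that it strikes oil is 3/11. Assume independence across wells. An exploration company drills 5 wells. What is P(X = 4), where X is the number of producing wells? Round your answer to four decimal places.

0.0201

X ~ Binomial(n=5, p=0.272727).
P(X=4) = C(5,4) · p^4 · (1−p)^1
= 5 · 0.0055324 · 0.72727 = 0.020118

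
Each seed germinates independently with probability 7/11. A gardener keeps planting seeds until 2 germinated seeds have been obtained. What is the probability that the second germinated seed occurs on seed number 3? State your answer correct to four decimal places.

0.2945

Y = trial on which the second success occurs; negative binomial, r=2, p=0.636364.
P(Y=3) = C(2,1) · p^2 · (1−p)^1
= 2 · 0.40496 · 0.36364 = 0.294515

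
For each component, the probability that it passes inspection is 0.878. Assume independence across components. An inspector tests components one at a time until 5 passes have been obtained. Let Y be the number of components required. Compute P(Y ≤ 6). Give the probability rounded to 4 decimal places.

0.8400

Finishing within 6 components ⇔ at least 5 successes in the first 6. With X ~ Binomial(6, 0.878), P(Y ≤ 6) = 1 − P(X ≤ 4).
  k=0: C(6,0)·0.878^0·0.122^6 = 0.000003
  k=1: C(6,1)·0.878^1·0.122^5 = 0.000142
  k=2: C(6,2)·0.878^2·0.122^4 = 0.002562
  k=3: C(6,3)·0.878^3·0.122^3 = 0.024581
  k=4: C(6,4)·0.878^4·0.122^2 = 0.132675
1 − 0.159963 = 0.840037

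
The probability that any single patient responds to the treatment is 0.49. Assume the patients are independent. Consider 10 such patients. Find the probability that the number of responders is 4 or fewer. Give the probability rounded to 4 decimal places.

0.4018

X ~ Binomial(10, 0.49); P(X ≤ 4) = Σ C(10,k) p^k (1−p)^(10−k) over k:
  k=0: C(10,0)·0.49^0·0.51^10 = 0.001190
  k=1: C(10,1)·0.49^1·0.51^9 = 0.011437
  k=2: C(10,2)·0.49^2·0.51^8 = 0.049450
  k=3: C(10,3)·0.49^3·0.51^7 = 0.126695
  k=4: C(10,4)·0.49^4·0.51^6 = 0.213022
Total = 0.401795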